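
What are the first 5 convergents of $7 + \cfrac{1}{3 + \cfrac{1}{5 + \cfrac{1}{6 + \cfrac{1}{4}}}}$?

Using the convergent recurrence p_i = a_i*p_{i-1} + p_{i-2}, q_i = a_i*q_{i-1} + q_{i-2} with p_{-2}=0, p_{-1}=1, q_{-2}=1, q_{-1}=0:
  i=0: a_0=7, p_0 = 7*1 + 0 = 7, q_0 = 7*0 + 1 = 1.
  i=1: a_1=3, p_1 = 3*7 + 1 = 22, q_1 = 3*1 + 0 = 3.
  i=2: a_2=5, p_2 = 5*22 + 7 = 117, q_2 = 5*3 + 1 = 16.
  i=3: a_3=6, p_3 = 6*117 + 22 = 724, q_3 = 6*16 + 3 = 99.
  i=4: a_4=4, p_4 = 4*724 + 117 = 3013, q_4 = 4*99 + 16 = 412.

7/1, 22/3, 117/16, 724/99, 3013/412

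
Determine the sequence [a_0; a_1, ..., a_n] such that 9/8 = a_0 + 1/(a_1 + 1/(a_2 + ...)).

[1; 8]

Run the Euclidean algorithm on 9 and 8; the successive quotients are the partial quotients a_0, a_1, ... (each step inverts the fractional part left over by the previous one):
  9 = 1*8 + 1, so a_0 = 1.
  8 = 8*1 + 0, so a_1 = 8.
The remainder reaches 0 after 2 divisions, so the expansion has 2 partial quotients, read off in order.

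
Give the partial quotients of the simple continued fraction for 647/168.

Run the Euclidean algorithm on 647 and 168; the successive quotients are the partial quotients a_0, a_1, ... (each step inverts the fractional part left over by the previous one):
  647 = 3*168 + 143, so a_0 = 3.
  168 = 1*143 + 25, so a_1 = 1.
  143 = 5*25 + 18, so a_2 = 5.
  25 = 1*18 + 7, so a_3 = 1.
  18 = 2*7 + 4, so a_4 = 2.
  7 = 1*4 + 3, so a_5 = 1.
  4 = 1*3 + 1, so a_6 = 1.
  3 = 3*1 + 0, so a_7 = 3.
The remainder reaches 0 after 8 divisions, so the expansion has 8 partial quotients, read off in order.

[3; 1, 5, 1, 2, 1, 1, 3]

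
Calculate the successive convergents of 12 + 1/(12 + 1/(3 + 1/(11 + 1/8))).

Using the convergent recurrence p_i = a_i*p_{i-1} + p_{i-2}, q_i = a_i*q_{i-1} + q_{i-2} with p_{-2}=0, p_{-1}=1, q_{-2}=1, q_{-1}=0:
  i=0: a_0=12, p_0 = 12*1 + 0 = 12, q_0 = 12*0 + 1 = 1.
  i=1: a_1=12, p_1 = 12*12 + 1 = 145, q_1 = 12*1 + 0 = 12.
  i=2: a_2=3, p_2 = 3*145 + 12 = 447, q_2 = 3*12 + 1 = 37.
  i=3: a_3=11, p_3 = 11*447 + 145 = 5062, q_3 = 11*37 + 12 = 419.
  i=4: a_4=8, p_4 = 8*5062 + 447 = 40943, q_4 = 8*419 + 37 = 3389.

12/1, 145/12, 447/37, 5062/419, 40943/3389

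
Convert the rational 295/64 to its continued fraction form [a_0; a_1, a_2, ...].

[4; 1, 1, 1, 1, 3, 1, 2]

Run the Euclidean algorithm on 295 and 64; the successive quotients are the partial quotients a_0, a_1, ... (each step inverts the fractional part left over by the previous one):
  295 = 4*64 + 39, so a_0 = 4.
  64 = 1*39 + 25, so a_1 = 1.
  39 = 1*25 + 14, so a_2 = 1.
  25 = 1*14 + 11, so a_3 = 1.
  14 = 1*11 + 3, so a_4 = 1.
  11 = 3*3 + 2, so a_5 = 3.
  3 = 1*2 + 1, so a_6 = 1.
  2 = 2*1 + 0, so a_7 = 2.
The remainder reaches 0 after 8 divisions, so the expansion has 8 partial quotients, read off in order.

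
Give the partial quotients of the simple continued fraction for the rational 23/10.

[2; 3, 3]

Run the Euclidean algorithm on 23 and 10; the successive quotients are the partial quotients a_0, a_1, ... (each step inverts the fractional part left over by the previous one):
  23 = 2*10 + 3, so a_0 = 2.
  10 = 3*3 + 1, so a_1 = 3.
  3 = 3*1 + 0, so a_2 = 3.
The remainder reaches 0 after 3 divisions, so the expansion has 3 partial quotients, read off in order.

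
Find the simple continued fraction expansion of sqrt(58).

[7; (1, 1, 1, 1, 1, 1, 14)]

Write x_i = (sqrt(58) + m_i)/d_i with (m_0, d_0) = (0, 1). a_0 = floor(sqrt(58)) = 7, since 7^2 = 49 <= 58 < 64 = 8^2.
Iterate m_{i+1} = d_i*a_i - m_i, d_{i+1} = (58 - m_{i+1}^2)/d_i, a_{i+1} = floor((a_0 + m_{i+1})/d_{i+1}):
  m_1 = 1*7 - 0 = 7, d_1 = (58 - 7^2)/1 = 9/1 = 9, a_1 = floor((7 + 7)/9) = 1.
  m_2 = 9*1 - 7 = 2, d_2 = (58 - 2^2)/9 = 54/9 = 6, a_2 = floor((7 + 2)/6) = 1.
  m_3 = 6*1 - 2 = 4, d_3 = (58 - 4^2)/6 = 42/6 = 7, a_3 = floor((7 + 4)/7) = 1.
  m_4 = 7*1 - 4 = 3, d_4 = (58 - 3^2)/7 = 49/7 = 7, a_4 = floor((7 + 3)/7) = 1.
  m_5 = 7*1 - 3 = 4, d_5 = (58 - 4^2)/7 = 42/7 = 6, a_5 = floor((7 + 4)/6) = 1.
  m_6 = 6*1 - 4 = 2, d_6 = (58 - 2^2)/6 = 54/6 = 9, a_6 = floor((7 + 2)/9) = 1.
  m_7 = 9*1 - 2 = 7, d_7 = (58 - 7^2)/9 = 9/9 = 1, a_7 = floor((7 + 7)/1) = 14.
  m_8 = 1*14 - 7 = 7, d_8 = (58 - 7^2)/1 = 9/1 = 9: (m_8, d_8) = (m_1, d_1) = (7, 9), so from here the quotients repeat a_1, ..., a_7; the period length is 7.
Hence the expansion of sqrt(58) is a_0 = 7 followed by the repeating block 1, 1, 1, 1, 1, 1, 14 (period 7).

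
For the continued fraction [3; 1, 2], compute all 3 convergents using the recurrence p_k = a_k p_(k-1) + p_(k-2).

Using the convergent recurrence p_i = a_i*p_{i-1} + p_{i-2}, q_i = a_i*q_{i-1} + q_{i-2} with p_{-2}=0, p_{-1}=1, q_{-2}=1, q_{-1}=0:
  i=0: a_0=3, p_0 = 3*1 + 0 = 3, q_0 = 3*0 + 1 = 1.
  i=1: a_1=1, p_1 = 1*3 + 1 = 4, q_1 = 1*1 + 0 = 1.
  i=2: a_2=2, p_2 = 2*4 + 3 = 11, q_2 = 2*1 + 1 = 3.

3/1, 4/1, 11/3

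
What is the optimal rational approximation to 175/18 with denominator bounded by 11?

107/11

Expand x = 175/18 as a continued fraction with the Euclidean algorithm:
  175 = 9*18 + 13, so a_0 = 9.
  18 = 1*13 + 5, so a_1 = 1.
  13 = 2*5 + 3, so a_2 = 2.
  5 = 1*3 + 2, so a_3 = 1.
  3 = 1*2 + 1, so a_4 = 1.
  2 = 2*1 + 0, so a_5 = 2.
so x = [9; 1, 2, 1, 1, 2].
Convergents (p_i = a_i*p_{i-1} + p_{i-2}, q_i = a_i*q_{i-1} + q_{i-2} with p_{-2}=0, p_{-1}=1, q_{-2}=1, q_{-1}=0), until the denominator exceeds 11:
  i=0: a_0=9, p_0 = 9*1 + 0 = 9, q_0 = 9*0 + 1 = 1.
  i=1: a_1=1, p_1 = 1*9 + 1 = 10, q_1 = 1*1 + 0 = 1.
  i=2: a_2=2, p_2 = 2*10 + 9 = 29, q_2 = 2*1 + 1 = 3.
  i=3: a_3=1, p_3 = 1*29 + 10 = 39, q_3 = 1*3 + 1 = 4.
  i=4: a_4=1, p_4 = 1*39 + 29 = 68, q_4 = 1*4 + 3 = 7.
  i=5: a_5=2, p_5 = 2*68 + 39 = 175, q_5 = 2*7 + 4 = 18.
q_5 = 18 > 11, so the last convergent with denominator <= 11 is p_4/q_4 = 68/7.
The closest fraction with denominator <= 11 is either p_4/q_4 or the intermediate fraction (k*p_4 + p_3)/(k*q_4 + q_3) with the largest k >= 1 whose denominator stays <= 11; these approach x as k grows, and every other convergent or intermediate fraction in range is farther away.
Largest k: floor((11 - q_3)/q_4) = floor((11 - 4)/7) = 1.
That gives (1*68 + 39)/(1*7 + 4) = 107/11.
Compare the errors: |x - 68/7| = |175*7 - 68*18|/(18*7) = 1/126, and |x - 107/11| = |175*11 - 107*18|/(18*11) = 1/198.
Cross-multiplying, 1*126 = 126 < 198 = 1*198, so 1/198 is smaller: the intermediate fraction 107/11 is closer to x than 68/7.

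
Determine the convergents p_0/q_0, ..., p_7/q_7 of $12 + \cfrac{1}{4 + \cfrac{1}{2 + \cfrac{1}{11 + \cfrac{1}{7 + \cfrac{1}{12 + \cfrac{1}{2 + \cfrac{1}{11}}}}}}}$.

12/1, 49/4, 110/9, 1259/103, 8923/730, 108335/8863, 225593/18456, 2589858/211879

Using the convergent recurrence p_i = a_i*p_{i-1} + p_{i-2}, q_i = a_i*q_{i-1} + q_{i-2} with p_{-2}=0, p_{-1}=1, q_{-2}=1, q_{-1}=0:
  i=0: a_0=12, p_0 = 12*1 + 0 = 12, q_0 = 12*0 + 1 = 1.
  i=1: a_1=4, p_1 = 4*12 + 1 = 49, q_1 = 4*1 + 0 = 4.
  i=2: a_2=2, p_2 = 2*49 + 12 = 110, q_2 = 2*4 + 1 = 9.
  i=3: a_3=11, p_3 = 11*110 + 49 = 1259, q_3 = 11*9 + 4 = 103.
  i=4: a_4=7, p_4 = 7*1259 + 110 = 8923, q_4 = 7*103 + 9 = 730.
  i=5: a_5=12, p_5 = 12*8923 + 1259 = 108335, q_5 = 12*730 + 103 = 8863.
  i=6: a_6=2, p_6 = 2*108335 + 8923 = 225593, q_6 = 2*8863 + 730 = 18456.
  i=7: a_7=11, p_7 = 11*225593 + 108335 = 2589858, q_7 = 11*18456 + 8863 = 211879.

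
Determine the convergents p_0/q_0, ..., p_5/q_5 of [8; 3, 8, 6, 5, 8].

8/1, 25/3, 208/25, 1273/153, 6573/790, 53857/6473

Using the convergent recurrence p_i = a_i*p_{i-1} + p_{i-2}, q_i = a_i*q_{i-1} + q_{i-2} with p_{-2}=0, p_{-1}=1, q_{-2}=1, q_{-1}=0:
  i=0: a_0=8, p_0 = 8*1 + 0 = 8, q_0 = 8*0 + 1 = 1.
  i=1: a_1=3, p_1 = 3*8 + 1 = 25, q_1 = 3*1 + 0 = 3.
  i=2: a_2=8, p_2 = 8*25 + 8 = 208, q_2 = 8*3 + 1 = 25.
  i=3: a_3=6, p_3 = 6*208 + 25 = 1273, q_3 = 6*25 + 3 = 153.
  i=4: a_4=5, p_4 = 5*1273 + 208 = 6573, q_4 = 5*153 + 25 = 790.
  i=5: a_5=8, p_5 = 8*6573 + 1273 = 53857, q_5 = 8*790 + 153 = 6473.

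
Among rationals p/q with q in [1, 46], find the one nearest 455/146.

Expand x = 455/146 as a continued fraction with the Euclidean algorithm:
  455 = 3*146 + 17, so a_0 = 3.
  146 = 8*17 + 10, so a_1 = 8.
  17 = 1*10 + 7, so a_2 = 1.
  10 = 1*7 + 3, so a_3 = 1.
  7 = 2*3 + 1, so a_4 = 2.
  3 = 3*1 + 0, so a_5 = 3.
so x = [3; 8, 1, 1, 2, 3].
Convergents (p_i = a_i*p_{i-1} + p_{i-2}, q_i = a_i*q_{i-1} + q_{i-2} with p_{-2}=0, p_{-1}=1, q_{-2}=1, q_{-1}=0), until the denominator exceeds 46:
  i=0: a_0=3, p_0 = 3*1 + 0 = 3, q_0 = 3*0 + 1 = 1.
  i=1: a_1=8, p_1 = 8*3 + 1 = 25, q_1 = 8*1 + 0 = 8.
  i=2: a_2=1, p_2 = 1*25 + 3 = 28, q_2 = 1*8 + 1 = 9.
  i=3: a_3=1, p_3 = 1*28 + 25 = 53, q_3 = 1*9 + 8 = 17.
  i=4: a_4=2, p_4 = 2*53 + 28 = 134, q_4 = 2*17 + 9 = 43.
  i=5: a_5=3, p_5 = 3*134 + 53 = 455, q_5 = 3*43 + 17 = 146.
q_5 = 146 > 46, so the last convergent with denominator <= 46 is p_4/q_4 = 134/43.
The closest fraction with denominator <= 46 is either p_4/q_4 or the intermediate fraction (k*p_4 + p_3)/(k*q_4 + q_3) with the largest k >= 1 whose denominator stays <= 46; these approach x as k grows, and every other convergent or intermediate fraction in range is farther away.
Largest k: floor((46 - q_3)/q_4) = floor((46 - 17)/43) = 0.
Since k = 0, no intermediate fraction beyond p_4/q_4 has denominator <= 46, so the convergent 134/43 is the closest (its error is |455*43 - 134*146|/(146*43) = 1/6278).

134/43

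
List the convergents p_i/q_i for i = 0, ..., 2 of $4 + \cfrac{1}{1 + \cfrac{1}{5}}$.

4/1, 5/1, 29/6

Using the convergent recurrence p_i = a_i*p_{i-1} + p_{i-2}, q_i = a_i*q_{i-1} + q_{i-2} with p_{-2}=0, p_{-1}=1, q_{-2}=1, q_{-1}=0:
  i=0: a_0=4, p_0 = 4*1 + 0 = 4, q_0 = 4*0 + 1 = 1.
  i=1: a_1=1, p_1 = 1*4 + 1 = 5, q_1 = 1*1 + 0 = 1.
  i=2: a_2=5, p_2 = 5*5 + 4 = 29, q_2 = 5*1 + 1 = 6.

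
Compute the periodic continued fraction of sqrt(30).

[5; (2, 10)]

Write x_i = (sqrt(30) + m_i)/d_i with (m_0, d_0) = (0, 1). a_0 = floor(sqrt(30)) = 5, since 5^2 = 25 <= 30 < 36 = 6^2.
Iterate m_{i+1} = d_i*a_i - m_i, d_{i+1} = (30 - m_{i+1}^2)/d_i, a_{i+1} = floor((a_0 + m_{i+1})/d_{i+1}):
  m_1 = 1*5 - 0 = 5, d_1 = (30 - 5^2)/1 = 5/1 = 5, a_1 = floor((5 + 5)/5) = 2.
  m_2 = 5*2 - 5 = 5, d_2 = (30 - 5^2)/5 = 5/5 = 1, a_2 = floor((5 + 5)/1) = 10.
  m_3 = 1*10 - 5 = 5, d_3 = (30 - 5^2)/1 = 5/1 = 5: (m_3, d_3) = (m_1, d_1) = (5, 5), so from here the quotients repeat a_1, a_2; the period length is 2.
Hence the expansion of sqrt(30) is a_0 = 5 followed by the repeating block 2, 10 (period 2).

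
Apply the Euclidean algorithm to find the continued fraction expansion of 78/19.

[4; 9, 2]

Run the Euclidean algorithm on 78 and 19; the successive quotients are the partial quotients a_0, a_1, ... (each step inverts the fractional part left over by the previous one):
  78 = 4*19 + 2, so a_0 = 4.
  19 = 9*2 + 1, so a_1 = 9.
  2 = 2*1 + 0, so a_2 = 2.
The remainder reaches 0 after 3 divisions, so the expansion has 3 partial quotients, read off in order.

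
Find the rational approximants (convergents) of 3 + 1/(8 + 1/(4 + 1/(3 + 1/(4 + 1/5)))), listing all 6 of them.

Using the convergent recurrence p_i = a_i*p_{i-1} + p_{i-2}, q_i = a_i*q_{i-1} + q_{i-2} with p_{-2}=0, p_{-1}=1, q_{-2}=1, q_{-1}=0:
  i=0: a_0=3, p_0 = 3*1 + 0 = 3, q_0 = 3*0 + 1 = 1.
  i=1: a_1=8, p_1 = 8*3 + 1 = 25, q_1 = 8*1 + 0 = 8.
  i=2: a_2=4, p_2 = 4*25 + 3 = 103, q_2 = 4*8 + 1 = 33.
  i=3: a_3=3, p_3 = 3*103 + 25 = 334, q_3 = 3*33 + 8 = 107.
  i=4: a_4=4, p_4 = 4*334 + 103 = 1439, q_4 = 4*107 + 33 = 461.
  i=5: a_5=5, p_5 = 5*1439 + 334 = 7529, q_5 = 5*461 + 107 = 2412.

3/1, 25/8, 103/33, 334/107, 1439/461, 7529/2412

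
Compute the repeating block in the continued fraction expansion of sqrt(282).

Write x_i = (sqrt(282) + m_i)/d_i with (m_0, d_0) = (0, 1). a_0 = floor(sqrt(282)) = 16, since 16^2 = 256 <= 282 < 289 = 17^2.
Iterate m_{i+1} = d_i*a_i - m_i, d_{i+1} = (282 - m_{i+1}^2)/d_i, a_{i+1} = floor((a_0 + m_{i+1})/d_{i+1}):
  m_1 = 1*16 - 0 = 16, d_1 = (282 - 16^2)/1 = 26/1 = 26, a_1 = floor((16 + 16)/26) = 1.
  m_2 = 26*1 - 16 = 10, d_2 = (282 - 10^2)/26 = 182/26 = 7, a_2 = floor((16 + 10)/7) = 3.
  m_3 = 7*3 - 10 = 11, d_3 = (282 - 11^2)/7 = 161/7 = 23, a_3 = floor((16 + 11)/23) = 1.
  m_4 = 23*1 - 11 = 12, d_4 = (282 - 12^2)/23 = 138/23 = 6, a_4 = floor((16 + 12)/6) = 4.
  m_5 = 6*4 - 12 = 12, d_5 = (282 - 12^2)/6 = 138/6 = 23, a_5 = floor((16 + 12)/23) = 1.
  m_6 = 23*1 - 12 = 11, d_6 = (282 - 11^2)/23 = 161/23 = 7, a_6 = floor((16 + 11)/7) = 3.
  m_7 = 7*3 - 11 = 10, d_7 = (282 - 10^2)/7 = 182/7 = 26, a_7 = floor((16 + 10)/26) = 1.
  m_8 = 26*1 - 10 = 16, d_8 = (282 - 16^2)/26 = 26/26 = 1, a_8 = floor((16 + 16)/1) = 32.
  m_9 = 1*32 - 16 = 16, d_9 = (282 - 16^2)/1 = 26/1 = 26: (m_9, d_9) = (m_1, d_1) = (16, 26), so from here the quotients repeat a_1, ..., a_8; the period length is 8.
Hence the expansion of sqrt(282) is a_0 = 16 followed by the repeating block 1, 3, 1, 4, 1, 3, 1, 32 (period 8).

[16; (1, 3, 1, 4, 1, 3, 1, 32)]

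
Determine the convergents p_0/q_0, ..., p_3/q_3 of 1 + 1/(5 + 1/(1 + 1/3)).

Using the convergent recurrence p_i = a_i*p_{i-1} + p_{i-2}, q_i = a_i*q_{i-1} + q_{i-2} with p_{-2}=0, p_{-1}=1, q_{-2}=1, q_{-1}=0:
  i=0: a_0=1, p_0 = 1*1 + 0 = 1, q_0 = 1*0 + 1 = 1.
  i=1: a_1=5, p_1 = 5*1 + 1 = 6, q_1 = 5*1 + 0 = 5.
  i=2: a_2=1, p_2 = 1*6 + 1 = 7, q_2 = 1*5 + 1 = 6.
  i=3: a_3=3, p_3 = 3*7 + 6 = 27, q_3 = 3*6 + 5 = 23.

1/1, 6/5, 7/6, 27/23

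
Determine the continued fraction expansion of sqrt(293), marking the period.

[17; (8, 1, 1, 8, 34)]

Write x_i = (sqrt(293) + m_i)/d_i with (m_0, d_0) = (0, 1). a_0 = floor(sqrt(293)) = 17, since 17^2 = 289 <= 293 < 324 = 18^2.
Iterate m_{i+1} = d_i*a_i - m_i, d_{i+1} = (293 - m_{i+1}^2)/d_i, a_{i+1} = floor((a_0 + m_{i+1})/d_{i+1}):
  m_1 = 1*17 - 0 = 17, d_1 = (293 - 17^2)/1 = 4/1 = 4, a_1 = floor((17 + 17)/4) = 8.
  m_2 = 4*8 - 17 = 15, d_2 = (293 - 15^2)/4 = 68/4 = 17, a_2 = floor((17 + 15)/17) = 1.
  m_3 = 17*1 - 15 = 2, d_3 = (293 - 2^2)/17 = 289/17 = 17, a_3 = floor((17 + 2)/17) = 1.
  m_4 = 17*1 - 2 = 15, d_4 = (293 - 15^2)/17 = 68/17 = 4, a_4 = floor((17 + 15)/4) = 8.
  m_5 = 4*8 - 15 = 17, d_5 = (293 - 17^2)/4 = 4/4 = 1, a_5 = floor((17 + 17)/1) = 34.
  m_6 = 1*34 - 17 = 17, d_6 = (293 - 17^2)/1 = 4/1 = 4: (m_6, d_6) = (m_1, d_1) = (17, 4), so from here the quotients repeat a_1, ..., a_5; the period length is 5.
Hence the expansion of sqrt(293) is a_0 = 17 followed by the repeating block 8, 1, 1, 8, 34 (period 5).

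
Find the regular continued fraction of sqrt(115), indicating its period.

Write x_i = (sqrt(115) + m_i)/d_i with (m_0, d_0) = (0, 1). a_0 = floor(sqrt(115)) = 10, since 10^2 = 100 <= 115 < 121 = 11^2.
Iterate m_{i+1} = d_i*a_i - m_i, d_{i+1} = (115 - m_{i+1}^2)/d_i, a_{i+1} = floor((a_0 + m_{i+1})/d_{i+1}):
  m_1 = 1*10 - 0 = 10, d_1 = (115 - 10^2)/1 = 15/1 = 15, a_1 = floor((10 + 10)/15) = 1.
  m_2 = 15*1 - 10 = 5, d_2 = (115 - 5^2)/15 = 90/15 = 6, a_2 = floor((10 + 5)/6) = 2.
  m_3 = 6*2 - 5 = 7, d_3 = (115 - 7^2)/6 = 66/6 = 11, a_3 = floor((10 + 7)/11) = 1.
  m_4 = 11*1 - 7 = 4, d_4 = (115 - 4^2)/11 = 99/11 = 9, a_4 = floor((10 + 4)/9) = 1.
  m_5 = 9*1 - 4 = 5, d_5 = (115 - 5^2)/9 = 90/9 = 10, a_5 = floor((10 + 5)/10) = 1.
  m_6 = 10*1 - 5 = 5, d_6 = (115 - 5^2)/10 = 90/10 = 9, a_6 = floor((10 + 5)/9) = 1.
  m_7 = 9*1 - 5 = 4, d_7 = (115 - 4^2)/9 = 99/9 = 11, a_7 = floor((10 + 4)/11) = 1.
  m_8 = 11*1 - 4 = 7, d_8 = (115 - 7^2)/11 = 66/11 = 6, a_8 = floor((10 + 7)/6) = 2.
  m_9 = 6*2 - 7 = 5, d_9 = (115 - 5^2)/6 = 90/6 = 15, a_9 = floor((10 + 5)/15) = 1.
  m_10 = 15*1 - 5 = 10, d_10 = (115 - 10^2)/15 = 15/15 = 1, a_10 = floor((10 + 10)/1) = 20.
  m_11 = 1*20 - 10 = 10, d_11 = (115 - 10^2)/1 = 15/1 = 15: (m_11, d_11) = (m_1, d_1) = (10, 15), so from here the quotients repeat a_1, ..., a_10; the period length is 10.
Hence the expansion of sqrt(115) is a_0 = 10 followed by the repeating block 1, 2, 1, 1, 1, 1, 1, 2, 1, 20 (period 10).

[10; (1, 2, 1, 1, 1, 1, 1, 2, 1, 20)]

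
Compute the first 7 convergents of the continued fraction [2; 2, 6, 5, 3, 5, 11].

Using the convergent recurrence p_i = a_i*p_{i-1} + p_{i-2}, q_i = a_i*q_{i-1} + q_{i-2} with p_{-2}=0, p_{-1}=1, q_{-2}=1, q_{-1}=0:
  i=0: a_0=2, p_0 = 2*1 + 0 = 2, q_0 = 2*0 + 1 = 1.
  i=1: a_1=2, p_1 = 2*2 + 1 = 5, q_1 = 2*1 + 0 = 2.
  i=2: a_2=6, p_2 = 6*5 + 2 = 32, q_2 = 6*2 + 1 = 13.
  i=3: a_3=5, p_3 = 5*32 + 5 = 165, q_3 = 5*13 + 2 = 67.
  i=4: a_4=3, p_4 = 3*165 + 32 = 527, q_4 = 3*67 + 13 = 214.
  i=5: a_5=5, p_5 = 5*527 + 165 = 2800, q_5 = 5*214 + 67 = 1137.
  i=6: a_6=11, p_6 = 11*2800 + 527 = 31327, q_6 = 11*1137 + 214 = 12721.

2/1, 5/2, 32/13, 165/67, 527/214, 2800/1137, 31327/12721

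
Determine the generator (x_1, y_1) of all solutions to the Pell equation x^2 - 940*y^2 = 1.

(x, y) = (4231, 138)

First expand sqrt(940) as a continued fraction. With x_i = (sqrt(940) + m_i)/d_i and (m_0, d_0) = (0, 1): a_0 = floor(sqrt(940)) = 30, since 30^2 = 900 <= 940 < 961 = 31^2.
Iterate m_{i+1} = d_i*a_i - m_i, d_{i+1} = (940 - m_{i+1}^2)/d_i, a_{i+1} = floor((a_0 + m_{i+1})/d_{i+1}):
  m_1 = 1*30 - 0 = 30, d_1 = (940 - 30^2)/1 = 40/1 = 40, a_1 = floor((30 + 30)/40) = 1.
  m_2 = 40*1 - 30 = 10, d_2 = (940 - 10^2)/40 = 840/40 = 21, a_2 = floor((30 + 10)/21) = 1.
  m_3 = 21*1 - 10 = 11, d_3 = (940 - 11^2)/21 = 819/21 = 39, a_3 = floor((30 + 11)/39) = 1.
  m_4 = 39*1 - 11 = 28, d_4 = (940 - 28^2)/39 = 156/39 = 4, a_4 = floor((30 + 28)/4) = 14.
  m_5 = 4*14 - 28 = 28, d_5 = (940 - 28^2)/4 = 156/4 = 39, a_5 = floor((30 + 28)/39) = 1.
  m_6 = 39*1 - 28 = 11, d_6 = (940 - 11^2)/39 = 819/39 = 21, a_6 = floor((30 + 11)/21) = 1.
  m_7 = 21*1 - 11 = 10, d_7 = (940 - 10^2)/21 = 840/21 = 40, a_7 = floor((30 + 10)/40) = 1.
  m_8 = 40*1 - 10 = 30, d_8 = (940 - 30^2)/40 = 40/40 = 1, a_8 = floor((30 + 30)/1) = 60.
  m_9 = 1*60 - 30 = 30, d_9 = (940 - 30^2)/1 = 40/1 = 40: (m_9, d_9) = (m_1, d_1) = (30, 40), so from here the quotients repeat a_1, ..., a_8; the period length is 8.
So sqrt(940) = [30; (1, 1, 1, 14, 1, 1, 1, 60)] with period length k = 8.
k is even, so the fundamental solution of x^2 - 940y^2 = 1 is (p_{k-1}, q_{k-1}) = (p_7, q_7); compute convergents through index 7.
Convergents (p_i = a_i*p_{i-1} + p_{i-2}, q_i = a_i*q_{i-1} + q_{i-2} with p_{-2}=0, p_{-1}=1, q_{-2}=1, q_{-1}=0):
  i=0: a_0=30, p_0 = 30*1 + 0 = 30, q_0 = 30*0 + 1 = 1.
  i=1: a_1=1, p_1 = 1*30 + 1 = 31, q_1 = 1*1 + 0 = 1.
  i=2: a_2=1, p_2 = 1*31 + 30 = 61, q_2 = 1*1 + 1 = 2.
  i=3: a_3=1, p_3 = 1*61 + 31 = 92, q_3 = 1*2 + 1 = 3.
  i=4: a_4=14, p_4 = 14*92 + 61 = 1349, q_4 = 14*3 + 2 = 44.
  i=5: a_5=1, p_5 = 1*1349 + 92 = 1441, q_5 = 1*44 + 3 = 47.
  i=6: a_6=1, p_6 = 1*1441 + 1349 = 2790, q_6 = 1*47 + 44 = 91.
  i=7: a_7=1, p_7 = 1*2790 + 1441 = 4231, q_7 = 1*91 + 47 = 138.
Check: 4231^2 - 940*138^2 = 17901361 - 17901360 = 1, so (x, y) = (4231, 138) solves the equation, and by the theorem it is the least positive solution.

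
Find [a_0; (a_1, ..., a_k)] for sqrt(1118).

Write x_i = (sqrt(1118) + m_i)/d_i with (m_0, d_0) = (0, 1). a_0 = floor(sqrt(1118)) = 33, since 33^2 = 1089 <= 1118 < 1156 = 34^2.
Iterate m_{i+1} = d_i*a_i - m_i, d_{i+1} = (1118 - m_{i+1}^2)/d_i, a_{i+1} = floor((a_0 + m_{i+1})/d_{i+1}):
  m_1 = 1*33 - 0 = 33, d_1 = (1118 - 33^2)/1 = 29/1 = 29, a_1 = floor((33 + 33)/29) = 2.
  m_2 = 29*2 - 33 = 25, d_2 = (1118 - 25^2)/29 = 493/29 = 17, a_2 = floor((33 + 25)/17) = 3.
  m_3 = 17*3 - 25 = 26, d_3 = (1118 - 26^2)/17 = 442/17 = 26, a_3 = floor((33 + 26)/26) = 2.
  m_4 = 26*2 - 26 = 26, d_4 = (1118 - 26^2)/26 = 442/26 = 17, a_4 = floor((33 + 26)/17) = 3.
  m_5 = 17*3 - 26 = 25, d_5 = (1118 - 25^2)/17 = 493/17 = 29, a_5 = floor((33 + 25)/29) = 2.
  m_6 = 29*2 - 25 = 33, d_6 = (1118 - 33^2)/29 = 29/29 = 1, a_6 = floor((33 + 33)/1) = 66.
  m_7 = 1*66 - 33 = 33, d_7 = (1118 - 33^2)/1 = 29/1 = 29: (m_7, d_7) = (m_1, d_1) = (33, 29), so from here the quotients repeat a_1, ..., a_6; the period length is 6.
Hence the expansion of sqrt(1118) is a_0 = 33 followed by the repeating block 2, 3, 2, 3, 2, 66 (period 6).

[33; (2, 3, 2, 3, 2, 66)]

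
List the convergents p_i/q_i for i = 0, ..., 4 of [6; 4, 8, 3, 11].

Using the convergent recurrence p_i = a_i*p_{i-1} + p_{i-2}, q_i = a_i*q_{i-1} + q_{i-2} with p_{-2}=0, p_{-1}=1, q_{-2}=1, q_{-1}=0:
  i=0: a_0=6, p_0 = 6*1 + 0 = 6, q_0 = 6*0 + 1 = 1.
  i=1: a_1=4, p_1 = 4*6 + 1 = 25, q_1 = 4*1 + 0 = 4.
  i=2: a_2=8, p_2 = 8*25 + 6 = 206, q_2 = 8*4 + 1 = 33.
  i=3: a_3=3, p_3 = 3*206 + 25 = 643, q_3 = 3*33 + 4 = 103.
  i=4: a_4=11, p_4 = 11*643 + 206 = 7279, q_4 = 11*103 + 33 = 1166.

6/1, 25/4, 206/33, 643/103, 7279/1166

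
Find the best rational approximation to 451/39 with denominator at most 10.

Expand x = 451/39 as a continued fraction with the Euclidean algorithm:
  451 = 11*39 + 22, so a_0 = 11.
  39 = 1*22 + 17, so a_1 = 1.
  22 = 1*17 + 5, so a_2 = 1.
  17 = 3*5 + 2, so a_3 = 3.
  5 = 2*2 + 1, so a_4 = 2.
  2 = 2*1 + 0, so a_5 = 2.
so x = [11; 1, 1, 3, 2, 2].
Convergents (p_i = a_i*p_{i-1} + p_{i-2}, q_i = a_i*q_{i-1} + q_{i-2} with p_{-2}=0, p_{-1}=1, q_{-2}=1, q_{-1}=0), until the denominator exceeds 10:
  i=0: a_0=11, p_0 = 11*1 + 0 = 11, q_0 = 11*0 + 1 = 1.
  i=1: a_1=1, p_1 = 1*11 + 1 = 12, q_1 = 1*1 + 0 = 1.
  i=2: a_2=1, p_2 = 1*12 + 11 = 23, q_2 = 1*1 + 1 = 2.
  i=3: a_3=3, p_3 = 3*23 + 12 = 81, q_3 = 3*2 + 1 = 7.
  i=4: a_4=2, p_4 = 2*81 + 23 = 185, q_4 = 2*7 + 2 = 16.
q_4 = 16 > 10, so the last convergent with denominator <= 10 is p_3/q_3 = 81/7.
The closest fraction with denominator <= 10 is either p_3/q_3 or the intermediate fraction (k*p_3 + p_2)/(k*q_3 + q_2) with the largest k >= 1 whose denominator stays <= 10; these approach x as k grows, and every other convergent or intermediate fraction in range is farther away.
Largest k: floor((10 - q_2)/q_3) = floor((10 - 2)/7) = 1.
That gives (1*81 + 23)/(1*7 + 2) = 104/9.
Compare the errors: |x - 81/7| = |451*7 - 81*39|/(39*7) = 2/273, and |x - 104/9| = |451*9 - 104*39|/(39*9) = 3/351.
Cross-multiplying, 2*351 = 702 < 819 = 3*273, so 2/273 is smaller: the convergent 81/7 is closer to x than 104/9.

81/7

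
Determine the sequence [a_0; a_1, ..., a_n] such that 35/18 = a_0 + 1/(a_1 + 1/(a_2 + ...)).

[1; 1, 17]

Run the Euclidean algorithm on 35 and 18; the successive quotients are the partial quotients a_0, a_1, ... (each step inverts the fractional part left over by the previous one):
  35 = 1*18 + 17, so a_0 = 1.
  18 = 1*17 + 1, so a_1 = 1.
  17 = 17*1 + 0, so a_2 = 17.
The remainder reaches 0 after 3 divisions, so the expansion has 3 partial quotients, read off in order.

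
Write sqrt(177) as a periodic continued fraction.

Write x_i = (sqrt(177) + m_i)/d_i with (m_0, d_0) = (0, 1). a_0 = floor(sqrt(177)) = 13, since 13^2 = 169 <= 177 < 196 = 14^2.
Iterate m_{i+1} = d_i*a_i - m_i, d_{i+1} = (177 - m_{i+1}^2)/d_i, a_{i+1} = floor((a_0 + m_{i+1})/d_{i+1}):
  m_1 = 1*13 - 0 = 13, d_1 = (177 - 13^2)/1 = 8/1 = 8, a_1 = floor((13 + 13)/8) = 3.
  m_2 = 8*3 - 13 = 11, d_2 = (177 - 11^2)/8 = 56/8 = 7, a_2 = floor((13 + 11)/7) = 3.
  m_3 = 7*3 - 11 = 10, d_3 = (177 - 10^2)/7 = 77/7 = 11, a_3 = floor((13 + 10)/11) = 2.
  m_4 = 11*2 - 10 = 12, d_4 = (177 - 12^2)/11 = 33/11 = 3, a_4 = floor((13 + 12)/3) = 8.
  m_5 = 3*8 - 12 = 12, d_5 = (177 - 12^2)/3 = 33/3 = 11, a_5 = floor((13 + 12)/11) = 2.
  m_6 = 11*2 - 12 = 10, d_6 = (177 - 10^2)/11 = 77/11 = 7, a_6 = floor((13 + 10)/7) = 3.
  m_7 = 7*3 - 10 = 11, d_7 = (177 - 11^2)/7 = 56/7 = 8, a_7 = floor((13 + 11)/8) = 3.
  m_8 = 8*3 - 11 = 13, d_8 = (177 - 13^2)/8 = 8/8 = 1, a_8 = floor((13 + 13)/1) = 26.
  m_9 = 1*26 - 13 = 13, d_9 = (177 - 13^2)/1 = 8/1 = 8: (m_9, d_9) = (m_1, d_1) = (13, 8), so from here the quotients repeat a_1, ..., a_8; the period length is 8.
Hence the expansion of sqrt(177) is a_0 = 13 followed by the repeating block 3, 3, 2, 8, 2, 3, 3, 26 (period 8).

[13; (3, 3, 2, 8, 2, 3, 3, 26)]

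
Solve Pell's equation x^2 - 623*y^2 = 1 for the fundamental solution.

(x, y) = (624, 25)

First expand sqrt(623) as a continued fraction. With x_i = (sqrt(623) + m_i)/d_i and (m_0, d_0) = (0, 1): a_0 = floor(sqrt(623)) = 24, since 24^2 = 576 <= 623 < 625 = 25^2.
Iterate m_{i+1} = d_i*a_i - m_i, d_{i+1} = (623 - m_{i+1}^2)/d_i, a_{i+1} = floor((a_0 + m_{i+1})/d_{i+1}):
  m_1 = 1*24 - 0 = 24, d_1 = (623 - 24^2)/1 = 47/1 = 47, a_1 = floor((24 + 24)/47) = 1.
  m_2 = 47*1 - 24 = 23, d_2 = (623 - 23^2)/47 = 94/47 = 2, a_2 = floor((24 + 23)/2) = 23.
  m_3 = 2*23 - 23 = 23, d_3 = (623 - 23^2)/2 = 94/2 = 47, a_3 = floor((24 + 23)/47) = 1.
  m_4 = 47*1 - 23 = 24, d_4 = (623 - 24^2)/47 = 47/47 = 1, a_4 = floor((24 + 24)/1) = 48.
  m_5 = 1*48 - 24 = 24, d_5 = (623 - 24^2)/1 = 47/1 = 47: (m_5, d_5) = (m_1, d_1) = (24, 47), so from here the quotients repeat a_1, ..., a_4; the period length is 4.
So sqrt(623) = [24; (1, 23, 1, 48)] with period length k = 4.
k is even, so the fundamental solution of x^2 - 623y^2 = 1 is (p_{k-1}, q_{k-1}) = (p_3, q_3); compute convergents through index 3.
Convergents (p_i = a_i*p_{i-1} + p_{i-2}, q_i = a_i*q_{i-1} + q_{i-2} with p_{-2}=0, p_{-1}=1, q_{-2}=1, q_{-1}=0):
  i=0: a_0=24, p_0 = 24*1 + 0 = 24, q_0 = 24*0 + 1 = 1.
  i=1: a_1=1, p_1 = 1*24 + 1 = 25, q_1 = 1*1 + 0 = 1.
  i=2: a_2=23, p_2 = 23*25 + 24 = 599, q_2 = 23*1 + 1 = 24.
  i=3: a_3=1, p_3 = 1*599 + 25 = 624, q_3 = 1*24 + 1 = 25.
Check: 624^2 - 623*25^2 = 389376 - 389375 = 1, so (x, y) = (624, 25) solves the equation, and by the theorem it is the least positive solution.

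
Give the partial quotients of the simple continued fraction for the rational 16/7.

[2; 3, 2]

Run the Euclidean algorithm on 16 and 7; the successive quotients are the partial quotients a_0, a_1, ... (each step inverts the fractional part left over by the previous one):
  16 = 2*7 + 2, so a_0 = 2.
  7 = 3*2 + 1, so a_1 = 3.
  2 = 2*1 + 0, so a_2 = 2.
The remainder reaches 0 after 3 divisions, so the expansion has 3 partial quotients, read off in order.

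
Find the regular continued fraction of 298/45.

Run the Euclidean algorithm on 298 and 45; the successive quotients are the partial quotients a_0, a_1, ... (each step inverts the fractional part left over by the previous one):
  298 = 6*45 + 28, so a_0 = 6.
  45 = 1*28 + 17, so a_1 = 1.
  28 = 1*17 + 11, so a_2 = 1.
  17 = 1*11 + 6, so a_3 = 1.
  11 = 1*6 + 5, so a_4 = 1.
  6 = 1*5 + 1, so a_5 = 1.
  5 = 5*1 + 0, so a_6 = 5.
The remainder reaches 0 after 7 divisions, so the expansion has 7 partial quotients, read off in order.

[6; 1, 1, 1, 1, 1, 5]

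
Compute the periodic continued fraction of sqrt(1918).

Write x_i = (sqrt(1918) + m_i)/d_i with (m_0, d_0) = (0, 1). a_0 = floor(sqrt(1918)) = 43, since 43^2 = 1849 <= 1918 < 1936 = 44^2.
Iterate m_{i+1} = d_i*a_i - m_i, d_{i+1} = (1918 - m_{i+1}^2)/d_i, a_{i+1} = floor((a_0 + m_{i+1})/d_{i+1}):
  m_1 = 1*43 - 0 = 43, d_1 = (1918 - 43^2)/1 = 69/1 = 69, a_1 = floor((43 + 43)/69) = 1.
  m_2 = 69*1 - 43 = 26, d_2 = (1918 - 26^2)/69 = 1242/69 = 18, a_2 = floor((43 + 26)/18) = 3.
  m_3 = 18*3 - 26 = 28, d_3 = (1918 - 28^2)/18 = 1134/18 = 63, a_3 = floor((43 + 28)/63) = 1.
  m_4 = 63*1 - 28 = 35, d_4 = (1918 - 35^2)/63 = 693/63 = 11, a_4 = floor((43 + 35)/11) = 7.
  m_5 = 11*7 - 35 = 42, d_5 = (1918 - 42^2)/11 = 154/11 = 14, a_5 = floor((43 + 42)/14) = 6.
  m_6 = 14*6 - 42 = 42, d_6 = (1918 - 42^2)/14 = 154/14 = 11, a_6 = floor((43 + 42)/11) = 7.
  m_7 = 11*7 - 42 = 35, d_7 = (1918 - 35^2)/11 = 693/11 = 63, a_7 = floor((43 + 35)/63) = 1.
  m_8 = 63*1 - 35 = 28, d_8 = (1918 - 28^2)/63 = 1134/63 = 18, a_8 = floor((43 + 28)/18) = 3.
  m_9 = 18*3 - 28 = 26, d_9 = (1918 - 26^2)/18 = 1242/18 = 69, a_9 = floor((43 + 26)/69) = 1.
  m_10 = 69*1 - 26 = 43, d_10 = (1918 - 43^2)/69 = 69/69 = 1, a_10 = floor((43 + 43)/1) = 86.
  m_11 = 1*86 - 43 = 43, d_11 = (1918 - 43^2)/1 = 69/1 = 69: (m_11, d_11) = (m_1, d_1) = (43, 69), so from here the quotients repeat a_1, ..., a_10; the period length is 10.
Hence the expansion of sqrt(1918) is a_0 = 43 followed by the repeating block 1, 3, 1, 7, 6, 7, 1, 3, 1, 86 (period 10).

[43; (1, 3, 1, 7, 6, 7, 1, 3, 1, 86)]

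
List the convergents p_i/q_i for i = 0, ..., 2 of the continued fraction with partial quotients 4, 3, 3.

Using the convergent recurrence p_i = a_i*p_{i-1} + p_{i-2}, q_i = a_i*q_{i-1} + q_{i-2} with p_{-2}=0, p_{-1}=1, q_{-2}=1, q_{-1}=0:
  i=0: a_0=4, p_0 = 4*1 + 0 = 4, q_0 = 4*0 + 1 = 1.
  i=1: a_1=3, p_1 = 3*4 + 1 = 13, q_1 = 3*1 + 0 = 3.
  i=2: a_2=3, p_2 = 3*13 + 4 = 43, q_2 = 3*3 + 1 = 10.

4/1, 13/3, 43/10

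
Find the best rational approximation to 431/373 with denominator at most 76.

Expand x = 431/373 as a continued fraction with the Euclidean algorithm:
  431 = 1*373 + 58, so a_0 = 1.
  373 = 6*58 + 25, so a_1 = 6.
  58 = 2*25 + 8, so a_2 = 2.
  25 = 3*8 + 1, so a_3 = 3.
  8 = 8*1 + 0, so a_4 = 8.
so x = [1; 6, 2, 3, 8].
Convergents (p_i = a_i*p_{i-1} + p_{i-2}, q_i = a_i*q_{i-1} + q_{i-2} with p_{-2}=0, p_{-1}=1, q_{-2}=1, q_{-1}=0), until the denominator exceeds 76:
  i=0: a_0=1, p_0 = 1*1 + 0 = 1, q_0 = 1*0 + 1 = 1.
  i=1: a_1=6, p_1 = 6*1 + 1 = 7, q_1 = 6*1 + 0 = 6.
  i=2: a_2=2, p_2 = 2*7 + 1 = 15, q_2 = 2*6 + 1 = 13.
  i=3: a_3=3, p_3 = 3*15 + 7 = 52, q_3 = 3*13 + 6 = 45.
  i=4: a_4=8, p_4 = 8*52 + 15 = 431, q_4 = 8*45 + 13 = 373.
q_4 = 373 > 76, so the last convergent with denominator <= 76 is p_3/q_3 = 52/45.
The closest fraction with denominator <= 76 is either p_3/q_3 or the intermediate fraction (k*p_3 + p_2)/(k*q_3 + q_2) with the largest k >= 1 whose denominator stays <= 76; these approach x as k grows, and every other convergent or intermediate fraction in range is farther away.
Largest k: floor((76 - q_2)/q_3) = floor((76 - 13)/45) = 1.
That gives (1*52 + 15)/(1*45 + 13) = 67/58.
Compare the errors: |x - 52/45| = |431*45 - 52*373|/(373*45) = 1/16785, and |x - 67/58| = |431*58 - 67*373|/(373*58) = 7/21634.
Cross-multiplying, 1*21634 = 21634 < 117495 = 7*16785, so 1/16785 is smaller: the convergent 52/45 is closer to x than 67/58.

52/45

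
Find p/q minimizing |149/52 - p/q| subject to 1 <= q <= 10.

20/7

Expand x = 149/52 as a continued fraction with the Euclidean algorithm:
  149 = 2*52 + 45, so a_0 = 2.
  52 = 1*45 + 7, so a_1 = 1.
  45 = 6*7 + 3, so a_2 = 6.
  7 = 2*3 + 1, so a_3 = 2.
  3 = 3*1 + 0, so a_4 = 3.
so x = [2; 1, 6, 2, 3].
Convergents (p_i = a_i*p_{i-1} + p_{i-2}, q_i = a_i*q_{i-1} + q_{i-2} with p_{-2}=0, p_{-1}=1, q_{-2}=1, q_{-1}=0), until the denominator exceeds 10:
  i=0: a_0=2, p_0 = 2*1 + 0 = 2, q_0 = 2*0 + 1 = 1.
  i=1: a_1=1, p_1 = 1*2 + 1 = 3, q_1 = 1*1 + 0 = 1.
  i=2: a_2=6, p_2 = 6*3 + 2 = 20, q_2 = 6*1 + 1 = 7.
  i=3: a_3=2, p_3 = 2*20 + 3 = 43, q_3 = 2*7 + 1 = 15.
q_3 = 15 > 10, so the last convergent with denominator <= 10 is p_2/q_2 = 20/7.
The closest fraction with denominator <= 10 is either p_2/q_2 or the intermediate fraction (k*p_2 + p_1)/(k*q_2 + q_1) with the largest k >= 1 whose denominator stays <= 10; these approach x as k grows, and every other convergent or intermediate fraction in range is farther away.
Largest k: floor((10 - q_1)/q_2) = floor((10 - 1)/7) = 1.
That gives (1*20 + 3)/(1*7 + 1) = 23/8.
Compare the errors: |x - 20/7| = |149*7 - 20*52|/(52*7) = 3/364, and |x - 23/8| = |149*8 - 23*52|/(52*8) = 4/416.
Cross-multiplying, 3*416 = 1248 < 1456 = 4*364, so 3/364 is smaller: the convergent 20/7 is closer to x than 23/8.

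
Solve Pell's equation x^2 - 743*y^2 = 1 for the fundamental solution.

First expand sqrt(743) as a continued fraction. With x_i = (sqrt(743) + m_i)/d_i and (m_0, d_0) = (0, 1): a_0 = floor(sqrt(743)) = 27, since 27^2 = 729 <= 743 < 784 = 28^2.
Iterate m_{i+1} = d_i*a_i - m_i, d_{i+1} = (743 - m_{i+1}^2)/d_i, a_{i+1} = floor((a_0 + m_{i+1})/d_{i+1}):
  m_1 = 1*27 - 0 = 27, d_1 = (743 - 27^2)/1 = 14/1 = 14, a_1 = floor((27 + 27)/14) = 3.
  m_2 = 14*3 - 27 = 15, d_2 = (743 - 15^2)/14 = 518/14 = 37, a_2 = floor((27 + 15)/37) = 1.
  m_3 = 37*1 - 15 = 22, d_3 = (743 - 22^2)/37 = 259/37 = 7, a_3 = floor((27 + 22)/7) = 7.
  m_4 = 7*7 - 22 = 27, d_4 = (743 - 27^2)/7 = 14/7 = 2, a_4 = floor((27 + 27)/2) = 27.
  m_5 = 2*27 - 27 = 27, d_5 = (743 - 27^2)/2 = 14/2 = 7, a_5 = floor((27 + 27)/7) = 7.
  m_6 = 7*7 - 27 = 22, d_6 = (743 - 22^2)/7 = 259/7 = 37, a_6 = floor((27 + 22)/37) = 1.
  m_7 = 37*1 - 22 = 15, d_7 = (743 - 15^2)/37 = 518/37 = 14, a_7 = floor((27 + 15)/14) = 3.
  m_8 = 14*3 - 15 = 27, d_8 = (743 - 27^2)/14 = 14/14 = 1, a_8 = floor((27 + 27)/1) = 54.
  m_9 = 1*54 - 27 = 27, d_9 = (743 - 27^2)/1 = 14/1 = 14: (m_9, d_9) = (m_1, d_1) = (27, 14), so from here the quotients repeat a_1, ..., a_8; the period length is 8.
So sqrt(743) = [27; (3, 1, 7, 27, 7, 1, 3, 54)] with period length k = 8.
k is even, so the fundamental solution of x^2 - 743y^2 = 1 is (p_{k-1}, q_{k-1}) = (p_7, q_7); compute convergents through index 7.
Convergents (p_i = a_i*p_{i-1} + p_{i-2}, q_i = a_i*q_{i-1} + q_{i-2} with p_{-2}=0, p_{-1}=1, q_{-2}=1, q_{-1}=0):
  i=0: a_0=27, p_0 = 27*1 + 0 = 27, q_0 = 27*0 + 1 = 1.
  i=1: a_1=3, p_1 = 3*27 + 1 = 82, q_1 = 3*1 + 0 = 3.
  i=2: a_2=1, p_2 = 1*82 + 27 = 109, q_2 = 1*3 + 1 = 4.
  i=3: a_3=7, p_3 = 7*109 + 82 = 845, q_3 = 7*4 + 3 = 31.
  i=4: a_4=27, p_4 = 27*845 + 109 = 22924, q_4 = 27*31 + 4 = 841.
  i=5: a_5=7, p_5 = 7*22924 + 845 = 161313, q_5 = 7*841 + 31 = 5918.
  i=6: a_6=1, p_6 = 1*161313 + 22924 = 184237, q_6 = 1*5918 + 841 = 6759.
  i=7: a_7=3, p_7 = 3*184237 + 161313 = 714024, q_7 = 3*6759 + 5918 = 26195.
Check: 714024^2 - 743*26195^2 = 509830272576 - 509830272575 = 1, so (x, y) = (714024, 26195) solves the equation, and by the theorem it is the least positive solution.

(x, y) = (714024, 26195)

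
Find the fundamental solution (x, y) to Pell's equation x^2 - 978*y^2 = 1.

First expand sqrt(978) as a continued fraction. With x_i = (sqrt(978) + m_i)/d_i and (m_0, d_0) = (0, 1): a_0 = floor(sqrt(978)) = 31, since 31^2 = 961 <= 978 < 1024 = 32^2.
Iterate m_{i+1} = d_i*a_i - m_i, d_{i+1} = (978 - m_{i+1}^2)/d_i, a_{i+1} = floor((a_0 + m_{i+1})/d_{i+1}):
  m_1 = 1*31 - 0 = 31, d_1 = (978 - 31^2)/1 = 17/1 = 17, a_1 = floor((31 + 31)/17) = 3.
  m_2 = 17*3 - 31 = 20, d_2 = (978 - 20^2)/17 = 578/17 = 34, a_2 = floor((31 + 20)/34) = 1.
  m_3 = 34*1 - 20 = 14, d_3 = (978 - 14^2)/34 = 782/34 = 23, a_3 = floor((31 + 14)/23) = 1.
  m_4 = 23*1 - 14 = 9, d_4 = (978 - 9^2)/23 = 897/23 = 39, a_4 = floor((31 + 9)/39) = 1.
  m_5 = 39*1 - 9 = 30, d_5 = (978 - 30^2)/39 = 78/39 = 2, a_5 = floor((31 + 30)/2) = 30.
  m_6 = 2*30 - 30 = 30, d_6 = (978 - 30^2)/2 = 78/2 = 39, a_6 = floor((31 + 30)/39) = 1.
  m_7 = 39*1 - 30 = 9, d_7 = (978 - 9^2)/39 = 897/39 = 23, a_7 = floor((31 + 9)/23) = 1.
  m_8 = 23*1 - 9 = 14, d_8 = (978 - 14^2)/23 = 782/23 = 34, a_8 = floor((31 + 14)/34) = 1.
  m_9 = 34*1 - 14 = 20, d_9 = (978 - 20^2)/34 = 578/34 = 17, a_9 = floor((31 + 20)/17) = 3.
  m_10 = 17*3 - 20 = 31, d_10 = (978 - 31^2)/17 = 17/17 = 1, a_10 = floor((31 + 31)/1) = 62.
  m_11 = 1*62 - 31 = 31, d_11 = (978 - 31^2)/1 = 17/1 = 17: (m_11, d_11) = (m_1, d_1) = (31, 17), so from here the quotients repeat a_1, ..., a_10; the period length is 10.
So sqrt(978) = [31; (3, 1, 1, 1, 30, 1, 1, 1, 3, 62)] with period length k = 10.
k is even, so the fundamental solution of x^2 - 978y^2 = 1 is (p_{k-1}, q_{k-1}) = (p_9, q_9); compute convergents through index 9.
Convergents (p_i = a_i*p_{i-1} + p_{i-2}, q_i = a_i*q_{i-1} + q_{i-2} with p_{-2}=0, p_{-1}=1, q_{-2}=1, q_{-1}=0):
  i=0: a_0=31, p_0 = 31*1 + 0 = 31, q_0 = 31*0 + 1 = 1.
  i=1: a_1=3, p_1 = 3*31 + 1 = 94, q_1 = 3*1 + 0 = 3.
  i=2: a_2=1, p_2 = 1*94 + 31 = 125, q_2 = 1*3 + 1 = 4.
  i=3: a_3=1, p_3 = 1*125 + 94 = 219, q_3 = 1*4 + 3 = 7.
  i=4: a_4=1, p_4 = 1*219 + 125 = 344, q_4 = 1*7 + 4 = 11.
  i=5: a_5=30, p_5 = 30*344 + 219 = 10539, q_5 = 30*11 + 7 = 337.
  i=6: a_6=1, p_6 = 1*10539 + 344 = 10883, q_6 = 1*337 + 11 = 348.
  i=7: a_7=1, p_7 = 1*10883 + 10539 = 21422, q_7 = 1*348 + 337 = 685.
  i=8: a_8=1, p_8 = 1*21422 + 10883 = 32305, q_8 = 1*685 + 348 = 1033.
  i=9: a_9=3, p_9 = 3*32305 + 21422 = 118337, q_9 = 3*1033 + 685 = 3784.
Check: 118337^2 - 978*3784^2 = 14003645569 - 14003645568 = 1, so (x, y) = (118337, 3784) solves the equation, and by the theorem it is the least positive solution.

(x, y) = (118337, 3784)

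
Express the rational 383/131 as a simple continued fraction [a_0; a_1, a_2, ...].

Run the Euclidean algorithm on 383 and 131; the successive quotients are the partial quotients a_0, a_1, ... (each step inverts the fractional part left over by the previous one):
  383 = 2*131 + 121, so a_0 = 2.
  131 = 1*121 + 10, so a_1 = 1.
  121 = 12*10 + 1, so a_2 = 12.
  10 = 10*1 + 0, so a_3 = 10.
The remainder reaches 0 after 4 divisions, so the expansion has 4 partial quotients, read off in order.

[2; 1, 12, 10]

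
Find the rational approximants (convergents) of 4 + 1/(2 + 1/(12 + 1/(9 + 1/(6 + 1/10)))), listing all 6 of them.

4/1, 9/2, 112/25, 1017/227, 6214/1387, 63157/14097

Using the convergent recurrence p_i = a_i*p_{i-1} + p_{i-2}, q_i = a_i*q_{i-1} + q_{i-2} with p_{-2}=0, p_{-1}=1, q_{-2}=1, q_{-1}=0:
  i=0: a_0=4, p_0 = 4*1 + 0 = 4, q_0 = 4*0 + 1 = 1.
  i=1: a_1=2, p_1 = 2*4 + 1 = 9, q_1 = 2*1 + 0 = 2.
  i=2: a_2=12, p_2 = 12*9 + 4 = 112, q_2 = 12*2 + 1 = 25.
  i=3: a_3=9, p_3 = 9*112 + 9 = 1017, q_3 = 9*25 + 2 = 227.
  i=4: a_4=6, p_4 = 6*1017 + 112 = 6214, q_4 = 6*227 + 25 = 1387.
  i=5: a_5=10, p_5 = 10*6214 + 1017 = 63157, q_5 = 10*1387 + 227 = 14097.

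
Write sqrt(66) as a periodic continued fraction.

[8; (8, 16)]

Write x_i = (sqrt(66) + m_i)/d_i with (m_0, d_0) = (0, 1). a_0 = floor(sqrt(66)) = 8, since 8^2 = 64 <= 66 < 81 = 9^2.
Iterate m_{i+1} = d_i*a_i - m_i, d_{i+1} = (66 - m_{i+1}^2)/d_i, a_{i+1} = floor((a_0 + m_{i+1})/d_{i+1}):
  m_1 = 1*8 - 0 = 8, d_1 = (66 - 8^2)/1 = 2/1 = 2, a_1 = floor((8 + 8)/2) = 8.
  m_2 = 2*8 - 8 = 8, d_2 = (66 - 8^2)/2 = 2/2 = 1, a_2 = floor((8 + 8)/1) = 16.
  m_3 = 1*16 - 8 = 8, d_3 = (66 - 8^2)/1 = 2/1 = 2: (m_3, d_3) = (m_1, d_1) = (8, 2), so from here the quotients repeat a_1, a_2; the period length is 2.
Hence the expansion of sqrt(66) is a_0 = 8 followed by the repeating block 8, 16 (period 2).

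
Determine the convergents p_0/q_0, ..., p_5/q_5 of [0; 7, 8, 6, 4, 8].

Using the convergent recurrence p_i = a_i*p_{i-1} + p_{i-2}, q_i = a_i*q_{i-1} + q_{i-2} with p_{-2}=0, p_{-1}=1, q_{-2}=1, q_{-1}=0:
  i=0: a_0=0, p_0 = 0*1 + 0 = 0, q_0 = 0*0 + 1 = 1.
  i=1: a_1=7, p_1 = 7*0 + 1 = 1, q_1 = 7*1 + 0 = 7.
  i=2: a_2=8, p_2 = 8*1 + 0 = 8, q_2 = 8*7 + 1 = 57.
  i=3: a_3=6, p_3 = 6*8 + 1 = 49, q_3 = 6*57 + 7 = 349.
  i=4: a_4=4, p_4 = 4*49 + 8 = 204, q_4 = 4*349 + 57 = 1453.
  i=5: a_5=8, p_5 = 8*204 + 49 = 1681, q_5 = 8*1453 + 349 = 11973.

0/1, 1/7, 8/57, 49/349, 204/1453, 1681/11973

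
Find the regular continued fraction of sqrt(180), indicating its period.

[13; (2, 2, 2, 26)]

Write x_i = (sqrt(180) + m_i)/d_i with (m_0, d_0) = (0, 1). a_0 = floor(sqrt(180)) = 13, since 13^2 = 169 <= 180 < 196 = 14^2.
Iterate m_{i+1} = d_i*a_i - m_i, d_{i+1} = (180 - m_{i+1}^2)/d_i, a_{i+1} = floor((a_0 + m_{i+1})/d_{i+1}):
  m_1 = 1*13 - 0 = 13, d_1 = (180 - 13^2)/1 = 11/1 = 11, a_1 = floor((13 + 13)/11) = 2.
  m_2 = 11*2 - 13 = 9, d_2 = (180 - 9^2)/11 = 99/11 = 9, a_2 = floor((13 + 9)/9) = 2.
  m_3 = 9*2 - 9 = 9, d_3 = (180 - 9^2)/9 = 99/9 = 11, a_3 = floor((13 + 9)/11) = 2.
  m_4 = 11*2 - 9 = 13, d_4 = (180 - 13^2)/11 = 11/11 = 1, a_4 = floor((13 + 13)/1) = 26.
  m_5 = 1*26 - 13 = 13, d_5 = (180 - 13^2)/1 = 11/1 = 11: (m_5, d_5) = (m_1, d_1) = (13, 11), so from here the quotients repeat a_1, ..., a_4; the period length is 4.
Hence the expansion of sqrt(180) is a_0 = 13 followed by the repeating block 2, 2, 2, 26 (period 4).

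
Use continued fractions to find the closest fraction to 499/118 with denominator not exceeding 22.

Expand x = 499/118 as a continued fraction with the Euclidean algorithm:
  499 = 4*118 + 27, so a_0 = 4.
  118 = 4*27 + 10, so a_1 = 4.
  27 = 2*10 + 7, so a_2 = 2.
  10 = 1*7 + 3, so a_3 = 1.
  7 = 2*3 + 1, so a_4 = 2.
  3 = 3*1 + 0, so a_5 = 3.
so x = [4; 4, 2, 1, 2, 3].
Convergents (p_i = a_i*p_{i-1} + p_{i-2}, q_i = a_i*q_{i-1} + q_{i-2} with p_{-2}=0, p_{-1}=1, q_{-2}=1, q_{-1}=0), until the denominator exceeds 22:
  i=0: a_0=4, p_0 = 4*1 + 0 = 4, q_0 = 4*0 + 1 = 1.
  i=1: a_1=4, p_1 = 4*4 + 1 = 17, q_1 = 4*1 + 0 = 4.
  i=2: a_2=2, p_2 = 2*17 + 4 = 38, q_2 = 2*4 + 1 = 9.
  i=3: a_3=1, p_3 = 1*38 + 17 = 55, q_3 = 1*9 + 4 = 13.
  i=4: a_4=2, p_4 = 2*55 + 38 = 148, q_4 = 2*13 + 9 = 35.
q_4 = 35 > 22, so the last convergent with denominator <= 22 is p_3/q_3 = 55/13.
The closest fraction with denominator <= 22 is either p_3/q_3 or the intermediate fraction (k*p_3 + p_2)/(k*q_3 + q_2) with the largest k >= 1 whose denominator stays <= 22; these approach x as k grows, and every other convergent or intermediate fraction in range is farther away.
Largest k: floor((22 - q_2)/q_3) = floor((22 - 9)/13) = 1.
That gives (1*55 + 38)/(1*13 + 9) = 93/22.
Compare the errors: |x - 55/13| = |499*13 - 55*118|/(118*13) = 3/1534, and |x - 93/22| = |499*22 - 93*118|/(118*22) = 4/2596.
Cross-multiplying, 4*1534 = 6136 < 7788 = 3*2596, so 4/2596 is smaller: the intermediate fraction 93/22 is closer to x than 55/13.

93/22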